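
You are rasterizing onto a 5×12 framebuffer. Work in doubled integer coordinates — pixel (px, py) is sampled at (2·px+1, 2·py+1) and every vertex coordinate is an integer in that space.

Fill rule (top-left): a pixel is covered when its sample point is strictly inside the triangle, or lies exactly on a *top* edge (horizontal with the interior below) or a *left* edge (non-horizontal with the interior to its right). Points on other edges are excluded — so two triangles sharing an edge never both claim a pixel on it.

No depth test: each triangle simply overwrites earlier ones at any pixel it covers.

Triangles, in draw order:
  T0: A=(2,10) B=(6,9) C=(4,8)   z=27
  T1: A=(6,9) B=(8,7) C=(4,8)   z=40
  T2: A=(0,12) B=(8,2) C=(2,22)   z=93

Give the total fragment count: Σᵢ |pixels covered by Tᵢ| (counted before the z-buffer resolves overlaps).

T0:
  2·area = 6  (B↔C swapped to make it positive)
  edge (2, 10)→(4, 8): d=(2,-2) top-left  bias=+0
  edge (4, 8)→(6, 9): d=(2,1) right/bottom  bias=-1
  edge (6, 9)→(2, 10): d=(-4,1) right/bottom  bias=-1
    (4,1)@(9, 3): e=[0,-15,21] → ·  [on edge]
    (3,2)@(7, 5): e=[0,-9,15] → ·  [on edge]
    (2,3)@(5, 7): e=[0,-3,9] → ·  [on edge]
    (1,4)@(3, 9): e=[0,3,3] → #  [on edge]
    (2,4)@(5, 9): e=[4,1,1] → #
    (3,4)@(7, 9): e=[8,-1,-1] → ·
    (0,5)@(1, 11): e=[0,9,-3] → ·  [on edge]
    (1,5)@(3, 11): e=[4,7,-5] → ·
    (2,5)@(5, 11): e=[8,5,-7] → ·
  covered (2 px):
    · · · · ·
    · · · · ·
    · · · · ·
    · · · · ·
    · # # · ·
    · · · · ·
    · · · · ·
    · · · · ·
    · · · · ·
    · · · · ·
    · · · · ·
    · · · · ·
T1:
  2·area = 6  (B↔C swapped to make it positive)
  edge (6, 9)→(4, 8): d=(-2,-1) top-left  bias=+0
  edge (4, 8)→(8, 7): d=(4,-1) top-left  bias=+0
  edge (8, 7)→(6, 9): d=(-2,2) right/bottom  bias=-1
  covered (0 px):
    · · · · ·
    · · · · ·
    · · · · ·
    · · · · ·
    · · · · ·
    · · · · ·
    · · · · ·
    · · · · ·
    · · · · ·
    · · · · ·
    · · · · ·
    · · · · ·
T2:
  2·area = 100
  edge (0, 12)→(8, 2): d=(8,-10) top-left  bias=+0
  edge (8, 2)→(2, 22): d=(-6,20) right/bottom  bias=-1
  edge (2, 22)→(0, 12): d=(-2,-10) top-left  bias=+0
    (3,2)@(7, 5): e=[14,2,84] → #
    (4,2)@(9, 5): e=[34,-38,104] → ·
    (2,3)@(5, 7): e=[10,30,60] → #
    (3,3)@(7, 7): e=[30,-10,80] → ·
    (1,4)@(3, 9): e=[6,58,36] → #
    (3,4)@(7, 9): e=[46,-22,76] → ·
    (0,5)@(1, 11): e=[2,86,12] → #
    (3,5)@(7, 11): e=[62,-34,72] → ·
    (0,6)@(1, 13): e=[18,74,8] → #
    (2,6)@(5, 13): e=[58,-6,48] → ·
    (0,7)@(1, 15): e=[34,62,4] → #
    (2,7)@(5, 15): e=[74,-18,44] → ·
    (0,8)@(1, 17): e=[50,50,0] → #  [on edge]
  covered (13 px):
    · · · · ·
    · · · · ·
    · · · # ·
    · · # · ·
    · # # · ·
    # # # · ·
    # # · · ·
    # # · · ·
    # # · · ·
    · · · · ·
    · · · · ·
    · · · · ·

Final: 15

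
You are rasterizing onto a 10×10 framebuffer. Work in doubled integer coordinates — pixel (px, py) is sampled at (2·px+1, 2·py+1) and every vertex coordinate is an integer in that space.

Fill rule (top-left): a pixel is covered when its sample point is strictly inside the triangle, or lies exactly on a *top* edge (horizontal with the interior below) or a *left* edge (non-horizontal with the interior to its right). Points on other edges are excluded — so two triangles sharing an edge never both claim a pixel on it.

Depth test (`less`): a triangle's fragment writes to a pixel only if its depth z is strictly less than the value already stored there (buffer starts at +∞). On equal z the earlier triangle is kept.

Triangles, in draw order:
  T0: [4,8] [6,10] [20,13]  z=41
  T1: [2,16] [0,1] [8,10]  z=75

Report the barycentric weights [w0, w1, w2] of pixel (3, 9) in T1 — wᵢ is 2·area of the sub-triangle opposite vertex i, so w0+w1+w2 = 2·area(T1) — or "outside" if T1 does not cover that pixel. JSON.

T0:
  2·area = 22  (B↔C swapped to make it positive)
  edge (4, 8)→(20, 13): d=(16,5) right/bottom  bias=-1
  edge (20, 13)→(6, 10): d=(-14,-3) top-left  bias=+0
  edge (6, 10)→(4, 8): d=(-2,-2) top-left  bias=+0
    (0,2)@(1, 5): e=[-33,55,0] → ·  [on edge]
    (1,3)@(3, 7): e=[-11,33,0] → ·  [on edge]
    (2,4)@(5, 9): e=[11,11,0] → #  [on edge]
    (3,4)@(7, 9): e=[1,17,4] → #
    (4,4)@(9, 9): e=[-9,23,8] → ·
    (2,5)@(5, 11): e=[43,-17,-4] → ·
    (3,5)@(7, 11): e=[33,-11,0] → ·  [on edge]
    (5,5)@(11, 11): e=[13,1,8] → #
    (6,5)@(13, 11): e=[3,7,12] → #
    (7,5)@(15, 11): e=[-7,13,16] → ·
    (4,6)@(9, 13): e=[55,-33,0] → ·  [on edge]
    (5,6)@(11, 13): e=[45,-27,4] → ·
    (5,7)@(11, 15): e=[77,-55,0] → ·  [on edge]
    (6,8)@(13, 17): e=[99,-77,0] → ·  [on edge]
    (7,9)@(15, 19): e=[121,-99,0] → ·  [on edge]
  covered (4 px):
    · · · · · · · · · ·
    · · · · · · · · · ·
    · · · · · · · · · ·
    · · · · · · · · · ·
    · · # # · · · · · ·
    · · · · · # # · · ·
    · · · · · · · · · ·
    · · · · · · · · · ·
    · · · · · · · · · ·
    · · · · · · · · · ·
T1:
  2·area = 102
  edge (2, 16)→(0, 1): d=(-2,-15) top-left  bias=+0
  edge (0, 1)→(8, 10): d=(8,9) right/bottom  bias=-1
  edge (8, 10)→(2, 16): d=(-6,6) right/bottom  bias=-1
    (8,0)@(17, 1): e=[255,-153,0] → ·  [on edge]
    (0,1)@(1, 3): e=[11,7,84] → #
    (1,1)@(3, 3): e=[41,-11,72] → ·
    (7,1)@(15, 3): e=[221,-119,0] → ·  [on edge]
    (0,2)@(1, 5): e=[7,23,72] → #
    (1,2)@(3, 5): e=[37,5,60] → #
    (2,2)@(5, 5): e=[67,-13,48] → ·
    (6,2)@(13, 5): e=[187,-85,0] → ·  [on edge]
    (0,3)@(1, 7): e=[3,39,60] → #
    (2,3)@(5, 7): e=[63,3,36] → #
    (3,3)@(7, 7): e=[93,-15,24] → ·
    (5,3)@(11, 7): e=[153,-51,0] → ·  [on edge]
    (4,4)@(9, 9): e=[119,-17,0] → ·  [on edge]
    (3,5)@(7, 11): e=[85,17,0] → ·  [on edge]
    (2,6)@(5, 13): e=[51,51,0] → ·  [on edge]
    (1,7)@(3, 15): e=[17,85,0] → ·  [on edge]
    (0,8)@(1, 17): e=[-17,119,0] → ·  [on edge]
  covered (12 px):
    · · · · · · · · · ·
    # · · · · · · · · ·
    # # · · · · · · · ·
    # # # · · · · · · ·
    · # # # · · · · · ·
    · # # · · · · · · ·
    · # · · · · · · · ·
    · · · · · · · · · ·
    · · · · · · · · · ·
    · · · · · · · · · ·

Result: "outside"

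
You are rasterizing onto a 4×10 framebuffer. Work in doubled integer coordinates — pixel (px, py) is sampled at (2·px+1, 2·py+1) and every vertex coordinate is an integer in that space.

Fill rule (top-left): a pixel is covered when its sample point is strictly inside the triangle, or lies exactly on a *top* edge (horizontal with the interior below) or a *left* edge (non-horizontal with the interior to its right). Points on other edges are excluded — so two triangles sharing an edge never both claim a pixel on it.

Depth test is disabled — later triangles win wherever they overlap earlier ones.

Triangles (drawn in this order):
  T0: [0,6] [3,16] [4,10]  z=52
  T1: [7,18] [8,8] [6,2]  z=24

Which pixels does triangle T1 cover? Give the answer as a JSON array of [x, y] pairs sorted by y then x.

T0:
  2·area = 28  (B↔C swapped to make it positive)
  edge (0, 6)→(4, 10): d=(4,4) right/bottom  bias=-1
  edge (4, 10)→(3, 16): d=(-1,6) right/bottom  bias=-1
  edge (3, 16)→(0, 6): d=(-3,-10) top-left  bias=+0
    (0,3)@(1, 7): e=[0,21,7] → ·  [on edge]
    (0,4)@(1, 9): e=[8,19,1] → #
    (1,4)@(3, 9): e=[0,7,21] → ·  [on edge]
    (0,5)@(1, 11): e=[16,17,-5] → ·
    (1,5)@(3, 11): e=[8,5,15] → #
    (2,5)@(5, 11): e=[0,-7,35] → ·  [on edge]
    (1,6)@(3, 13): e=[16,3,9] → #
    (2,6)@(5, 13): e=[8,-9,29] → ·
    (3,6)@(7, 13): e=[0,-21,49] → ·  [on edge]
    (1,7)@(3, 15): e=[24,1,3] → #
    (2,7)@(5, 15): e=[16,-11,23] → ·
    (1,8)@(3, 17): e=[32,-1,-3] → ·
  covered (4 px):
    · · · ·
    · · · ·
    · · · ·
    · · · ·
    # · · ·
    · # · ·
    · # · ·
    · # · ·
    · · · ·
    · · · ·
T1:
  2·area = 26  (B↔C swapped to make it positive)
  edge (7, 18)→(6, 2): d=(-1,-16) top-left  bias=+0
  edge (6, 2)→(8, 8): d=(2,6) right/bottom  bias=-1
  edge (8, 8)→(7, 18): d=(-1,10) right/bottom  bias=-1
    (3,2)@(7, 5): e=[13,0,13] → ·  [on edge]
    (3,3)@(7, 7): e=[11,4,11] → #
    (3,4)@(7, 9): e=[9,8,9] → #
    (3,5)@(7, 11): e=[7,12,7] → #
    (3,6)@(7, 13): e=[5,16,5] → #
    (3,7)@(7, 15): e=[3,20,3] → #
    (3,8)@(7, 17): e=[1,24,1] → #
    (3,9)@(7, 19): e=[-1,28,-1] → ·
  covered (6 px):
    · · · ·
    · · · ·
    · · · ·
    · · · #
    · · · #
    · · · #
    · · · #
    · · · #
    · · · #
    · · · ·

Result: [[3,3],[3,4],[3,5],[3,6],[3,7],[3,8]]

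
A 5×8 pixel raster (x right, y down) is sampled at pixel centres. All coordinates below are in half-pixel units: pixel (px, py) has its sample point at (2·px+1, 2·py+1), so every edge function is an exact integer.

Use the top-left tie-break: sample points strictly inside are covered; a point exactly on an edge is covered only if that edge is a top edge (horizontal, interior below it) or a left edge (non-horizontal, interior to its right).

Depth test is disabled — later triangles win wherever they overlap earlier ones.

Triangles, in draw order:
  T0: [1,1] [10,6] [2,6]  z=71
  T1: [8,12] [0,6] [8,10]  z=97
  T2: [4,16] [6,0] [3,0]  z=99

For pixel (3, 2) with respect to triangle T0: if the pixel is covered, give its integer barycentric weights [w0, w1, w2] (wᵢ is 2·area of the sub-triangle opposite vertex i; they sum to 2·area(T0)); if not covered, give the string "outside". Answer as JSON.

T0:
  2·area = 40
  edge (1, 1)→(10, 6): d=(9,5) right/bottom  bias=-1
  edge (10, 6)→(2, 6): d=(-8,0) right/bottom  bias=-1
  edge (2, 6)→(1, 1): d=(-1,-5) top-left  bias=+0
    (0,0)@(1, 1): e=[0,40,0] → ·  [on edge]
    (1,1)@(3, 3): e=[8,24,8] → █
    (2,1)@(5, 3): e=[-2,24,18] → ·
    (1,2)@(3, 5): e=[26,8,6] → █
    (2,2)@(5, 5): e=[16,8,16] → █
    (3,2)@(7, 5): e=[6,8,26] → █
    (4,2)@(9, 5): e=[-4,8,36] → ·
    (1,3)@(3, 7): e=[44,-8,4] → ·
    (2,3)@(5, 7): e=[34,-8,14] → ·
    (3,3)@(7, 7): e=[24,-8,24] → ·
    (1,5)@(3, 11): e=[80,-40,0] → ·  [on edge]
  covered (4 px):
    · · · · ·
    · █ · · ·
    · █ █ █ ·
    · · · · ·
    · · · · ·
    · · · · ·
    · · · · ·
    · · · · ·
T1:
  2·area = 16
  edge (8, 12)→(0, 6): d=(-8,-6) top-left  bias=+0
  edge (0, 6)→(8, 10): d=(8,4) right/bottom  bias=-1
  edge (8, 10)→(8, 12): d=(0,2) right/bottom  bias=-1
    (2,4)@(5, 9): e=[6,4,6] → █
    (3,4)@(7, 9): e=[18,-4,2] → ·
    (2,5)@(5, 11): e=[-10,20,6] → ·
    (3,5)@(7, 11): e=[2,12,2] → █
    (4,5)@(9, 11): e=[14,4,-2] → ·
    (3,6)@(7, 13): e=[-14,28,2] → ·
  covered (2 px):
    · · · · ·
    · · · · ·
    · · · · ·
    · · · · ·
    · · █ · ·
    · · · █ ·
    · · · · ·
    · · · · ·
T2:
  2·area = 48  (B↔C swapped to make it positive)
  edge (4, 16)→(3, 0): d=(-1,-16) top-left  bias=+0
  edge (3, 0)→(6, 0): d=(3,0) top-left  bias=+0
  edge (6, 0)→(4, 16): d=(-2,16) right/bottom  bias=-1
    (2,0)@(5, 1): e=[31,3,14] → █
    (3,0)@(7, 1): e=[63,3,-18] → ·
    (2,1)@(5, 3): e=[29,9,10] → █
    (3,1)@(7, 3): e=[61,9,-22] → ·
    (2,2)@(5, 5): e=[27,15,6] → █
    (3,2)@(7, 5): e=[59,15,-26] → ·
    (2,3)@(5, 7): e=[25,21,2] → █
    (3,3)@(7, 7): e=[57,21,-30] → ·
    (2,4)@(5, 9): e=[23,27,-2] → ·
  covered (4 px):
    · · █ · ·
    · · █ · ·
    · · █ · ·
    · · █ · ·
    · · · · ·
    · · · · ·
    · · · · ·
    · · · · ·

Answer: [8,26,6]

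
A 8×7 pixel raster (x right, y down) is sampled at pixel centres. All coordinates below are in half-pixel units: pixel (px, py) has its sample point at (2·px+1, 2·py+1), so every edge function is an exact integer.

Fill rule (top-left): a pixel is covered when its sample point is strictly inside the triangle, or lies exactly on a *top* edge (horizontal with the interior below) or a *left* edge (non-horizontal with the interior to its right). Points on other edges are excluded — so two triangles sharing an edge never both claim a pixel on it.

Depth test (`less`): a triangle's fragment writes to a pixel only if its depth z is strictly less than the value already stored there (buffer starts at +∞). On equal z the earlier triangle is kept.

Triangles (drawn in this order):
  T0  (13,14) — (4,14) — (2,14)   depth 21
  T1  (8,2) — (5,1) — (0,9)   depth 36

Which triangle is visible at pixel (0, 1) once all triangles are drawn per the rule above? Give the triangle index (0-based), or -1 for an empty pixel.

T0:
  degenerate (2·area = 0) — covers nothing
T1:
  2·area = 29  (B↔C swapped to make it positive)
  edge (8, 2)→(0, 9): d=(-8,7) right/bottom  bias=-1
  edge (0, 9)→(5, 1): d=(5,-8) top-left  bias=+0
  edge (5, 1)→(8, 2): d=(3,1) right/bottom  bias=-1
    (2,0)@(5, 1): e=[29,0,0] → .  [on edge]
    (2,1)@(5, 3): e=[13,10,6] → X
    (3,1)@(7, 3): e=[-1,26,4] → .
    (5,1)@(11, 3): e=[-29,58,0] → .  [on edge]
    (1,2)@(3, 5): e=[11,4,14] → X
    (2,2)@(5, 5): e=[-3,20,12] → .
    (1,3)@(3, 7): e=[-5,14,20] → .
  covered (2 px):
    . . . . . . . .
    . . X . . . . .
    . X . . . . . .
    . . . . . . . .
    . . . . . . . .
    . . . . . . . .
    . . . . . . . .

Z-buffer (winner per pixel, '.' = empty):
  . . . . . . . .
  . . 1 . . . . .
  . 1 . . . . . .
  . . . . . . . .
  . . . . . . . .
  . . . . . . . .
  . . . . . . . .

Result: -1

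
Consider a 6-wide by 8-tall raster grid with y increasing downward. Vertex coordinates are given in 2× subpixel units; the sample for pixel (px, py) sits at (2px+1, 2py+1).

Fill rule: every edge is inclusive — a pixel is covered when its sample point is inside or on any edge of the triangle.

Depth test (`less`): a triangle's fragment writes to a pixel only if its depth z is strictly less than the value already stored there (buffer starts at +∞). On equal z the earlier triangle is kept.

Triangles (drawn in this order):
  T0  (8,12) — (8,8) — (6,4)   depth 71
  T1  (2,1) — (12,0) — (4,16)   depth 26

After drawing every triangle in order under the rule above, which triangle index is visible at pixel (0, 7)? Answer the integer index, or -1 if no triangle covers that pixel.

T0:
  2·area = 8  (B↔C swapped to make it positive)
  edge (8, 12)→(6, 4): d=(-2,-8) inclusive
  edge (6, 4)→(8, 8): d=(2,4) inclusive
  edge (8, 8)→(8, 12): d=(0,4) inclusive
    (3,3)@(7, 7): e=[2,2,4] → █
    (4,3)@(9, 7): e=[18,-6,-4] → ·
    (3,4)@(7, 9): e=[-2,6,4] → ·
  covered (1 px):
    · · · · · ·
    · · · · · ·
    · · · · · ·
    · · · █ · ·
    · · · · · ·
    · · · · · ·
    · · · · · ·
    · · · · · ·
T1:
  2·area = 152
  edge (2, 1)→(12, 0): d=(10,-1) inclusive
  edge (12, 0)→(4, 16): d=(-8,16) inclusive
  edge (4, 16)→(2, 1): d=(-2,-15) inclusive
    (1,0)@(3, 1): e=[1,136,15] → █
    (2,0)@(5, 1): e=[3,104,45] → █
    (3,0)@(7, 1): e=[5,72,75] → █
    (4,0)@(9, 1): e=[7,40,105] → █
    (5,0)@(11, 1): e=[9,8,135] → █
    (1,1)@(3, 3): e=[21,120,11] → █
    (5,1)@(11, 3): e=[29,-8,131] → ·
    (1,2)@(3, 5): e=[41,104,7] → █
    (5,2)@(11, 5): e=[49,-24,127] → ·
    (1,3)@(3, 7): e=[61,88,3] → █
    (4,3)@(9, 7): e=[67,-8,93] → ·
    (1,4)@(3, 9): e=[81,72,-1] → ·
  covered (20 px):
    · █ █ █ █ █
    · █ █ █ █ ·
    · █ █ █ █ ·
    · █ █ █ · ·
    · · █ █ · ·
    · · █ · · ·
    · · █ · · ·
    · · · · · ·

Z-buffer (winner per pixel, '.' = empty):
  . 1 1 1 1 1
  . 1 1 1 1 .
  . 1 1 1 1 .
  . 1 1 1 . .
  . . 1 1 . .
  . . 1 . . .
  . . 1 . . .
  . . . . . .

Answer: -1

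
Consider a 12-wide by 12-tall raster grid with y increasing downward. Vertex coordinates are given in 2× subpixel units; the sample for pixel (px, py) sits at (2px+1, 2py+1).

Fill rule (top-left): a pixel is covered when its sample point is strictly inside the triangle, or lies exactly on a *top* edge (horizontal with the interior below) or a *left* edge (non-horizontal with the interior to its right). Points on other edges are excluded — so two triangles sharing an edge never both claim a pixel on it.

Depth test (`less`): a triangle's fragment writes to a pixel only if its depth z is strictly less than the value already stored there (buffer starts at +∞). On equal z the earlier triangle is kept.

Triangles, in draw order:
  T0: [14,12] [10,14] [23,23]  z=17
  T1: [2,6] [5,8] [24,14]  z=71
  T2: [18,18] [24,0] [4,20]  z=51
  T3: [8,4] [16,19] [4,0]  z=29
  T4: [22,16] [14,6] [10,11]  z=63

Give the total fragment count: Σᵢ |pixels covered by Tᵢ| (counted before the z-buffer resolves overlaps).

T0:
  2·area = 62  (B↔C swapped to make it positive)
  edge (14, 12)→(23, 23): d=(9,11) right/bottom  bias=-1
  edge (23, 23)→(10, 14): d=(-13,-9) top-left  bias=+0
  edge (10, 14)→(14, 12): d=(4,-2) top-left  bias=+0
    (2,0)@(5, 1): e=[0,124,-62] → .  [on edge]
    (6,6)@(13, 13): e=[20,40,2] → X
    (7,6)@(15, 13): e=[-2,58,6] → .
    (6,7)@(13, 15): e=[38,14,10] → X
    (7,7)@(15, 15): e=[16,32,14] → X
    (8,7)@(17, 15): e=[-6,50,18] → .
    (6,8)@(13, 17): e=[56,-12,18] → .
    (7,8)@(15, 17): e=[34,6,22] → X
    (8,8)@(17, 17): e=[12,24,26] → X
    (9,8)@(19, 17): e=[-10,42,30] → .
    (7,9)@(15, 19): e=[52,-20,30] → .
    (8,9)@(17, 19): e=[30,-2,34] → .
    (11,11)@(23, 23): e=[0,0,62] → .  [on edge]
  covered (7 px):
    . . . . . . . . . . . .
    . . . . . . . . . . . .
    . . . . . . . . . . . .
    . . . . . . . . . . . .
    . . . . . . . . . . . .
    . . . . . . . . . . . .
    . . . . . . X . . . . .
    . . . . . . X X . . . .
    . . . . . . . X X . . .
    . . . . . . . . . X . .
    . . . . . . . . . . X .
    . . . . . . . . . . . .
T1:
  2·area = 20  (B↔C swapped to make it positive)
  edge (2, 6)→(24, 14): d=(22,8) right/bottom  bias=-1
  edge (24, 14)→(5, 8): d=(-19,-6) top-left  bias=+0
  edge (5, 8)→(2, 6): d=(-3,-2) top-left  bias=+0
    (4,4)@(9, 9): e=[10,5,5] → X
    (5,4)@(11, 9): e=[-6,17,9] → .
    (4,5)@(9, 11): e=[54,-33,-1] → .
    (7,5)@(15, 11): e=[6,3,11] → X
    (8,5)@(17, 11): e=[-10,15,15] → .
    (7,6)@(15, 13): e=[50,-35,5] → .
    (10,6)@(21, 13): e=[2,1,17] → X
    (11,6)@(23, 13): e=[-14,13,21] → .
    (10,7)@(21, 15): e=[46,-37,11] → .
  covered (3 px):
    . . . . . . . . . . . .
    . . . . . . . . . . . .
    . . . . . . . . . . . .
    . . . . . . . . . . . .
    . . . . X . . . . . . .
    . . . . . . . X . . . .
    . . . . . . . . . . X .
    . . . . . . . . . . . .
    . . . . . . . . . . . .
    . . . . . . . . . . . .
    . . . . . . . . . . . .
    . . . . . . . . . . . .
T2:
  2·area = 240  (B↔C swapped to make it positive)
  edge (18, 18)→(4, 20): d=(-14,2) right/bottom  bias=-1
  edge (4, 20)→(24, 0): d=(20,-20) top-left  bias=+0
  edge (24, 0)→(18, 18): d=(-6,18) right/bottom  bias=-1
    (11,0)@(23, 1): e=[228,0,12] → X  [on edge]
    (10,1)@(21, 3): e=[204,0,36] → X  [on edge]
    (11,1)@(23, 3): e=[200,40,0] → .  [on edge]
    (9,2)@(19, 5): e=[180,0,60] → X  [on edge]
    (11,2)@(23, 5): e=[172,80,-12] → .
    (8,3)@(17, 7): e=[156,0,84] → X  [on edge]
    (11,3)@(23, 7): e=[144,120,-24] → .
    (7,4)@(15, 9): e=[132,0,108] → X  [on edge]
    (10,4)@(21, 9): e=[120,120,0] → .  [on edge]
    (6,5)@(13, 11): e=[108,0,132] → X  [on edge]
    (10,5)@(21, 11): e=[92,160,-12] → .
    (5,6)@(11, 13): e=[84,0,156] → X  [on edge]
    (4,7)@(9, 15): e=[60,0,180] → X  [on edge]
    (9,7)@(19, 15): e=[40,200,0] → .  [on edge]
    (3,8)@(7, 17): e=[36,0,204] → X  [on edge]
    (2,9)@(5, 19): e=[12,0,228] → X  [on edge]
    (5,9)@(11, 19): e=[0,120,120] → .  [on edge]
    (1,10)@(3, 21): e=[-12,0,252] → .  [on edge]
    (8,10)@(17, 21): e=[-40,280,0] → .  [on edge]
    (0,11)@(1, 23): e=[-36,0,276] → .  [on edge]
  covered (33 px):
    . . . . . . . . . . . X
    . . . . . . . . . . X .
    . . . . . . . . . X X .
    . . . . . . . . X X X .
    . . . . . . . X X X . .
    . . . . . . X X X X . .
    . . . . . X X X X X . .
    . . . . X X X X X . . .
    . . . X X X X X X . . .
    . . X X X . . . . . . .
    . . . . . . . . . . . .
    . . . . . . . . . . . .
T3:
  2·area = 28
  edge (8, 4)→(16, 19): d=(8,15) right/bottom  bias=-1
  edge (16, 19)→(4, 0): d=(-12,-19) top-left  bias=+0
  edge (4, 0)→(8, 4): d=(4,4) right/bottom  bias=-1
    (2,0)@(5, 1): e=[21,7,0] → .  [on edge]
    (3,1)@(7, 3): e=[7,21,0] → .  [on edge]
    (4,2)@(9, 5): e=[-7,35,0] → .  [on edge]
    (4,3)@(9, 7): e=[9,11,8] → X
    (5,3)@(11, 7): e=[-21,49,0] → .  [on edge]
    (4,4)@(9, 9): e=[25,-13,16] → .
    (6,4)@(13, 9): e=[-35,63,0] → .  [on edge]
    (5,5)@(11, 11): e=[11,1,16] → X
    (6,5)@(13, 11): e=[-19,39,8] → .
    (7,5)@(15, 11): e=[-49,77,0] → .  [on edge]
    (5,6)@(11, 13): e=[27,-23,24] → .
    (8,6)@(17, 13): e=[-63,91,0] → .  [on edge]
    (9,7)@(19, 15): e=[-77,105,0] → .  [on edge]
    (10,8)@(21, 17): e=[-91,119,0] → .  [on edge]
    (11,9)@(23, 19): e=[-105,133,0] → .  [on edge]
  covered (2 px):
    . . . . . . . . . . . .
    . . . . . . . . . . . .
    . . . . . . . . . . . .
    . . . . X . . . . . . .
    . . . . . . . . . . . .
    . . . . . X . . . . . .
    . . . . . . . . . . . .
    . . . . . . . . . . . .
    . . . . . . . . . . . .
    . . . . . . . . . . . .
    . . . . . . . . . . . .
    . . . . . . . . . . . .
T4:
  2·area = 80  (B↔C swapped to make it positive)
  edge (22, 16)→(10, 11): d=(-12,-5) top-left  bias=+0
  edge (10, 11)→(14, 6): d=(4,-5) top-left  bias=+0
  edge (14, 6)→(22, 16): d=(8,10) right/bottom  bias=-1
    (6,4)@(13, 9): e=[39,7,34] → X
    (7,4)@(15, 9): e=[49,17,14] → X
    (8,4)@(17, 9): e=[59,27,-6] → .
    (5,5)@(11, 11): e=[5,5,70] → X
    (8,5)@(17, 11): e=[35,35,10] → X
    (9,5)@(19, 11): e=[45,45,-10] → .
    (5,6)@(11, 13): e=[-19,13,86] → .
    (6,6)@(13, 13): e=[-9,23,66] → .
    (7,6)@(15, 13): e=[1,33,46] → X
    (9,6)@(19, 13): e=[21,53,6] → X
    (10,6)@(21, 13): e=[31,63,-14] → .
    (7,7)@(15, 15): e=[-23,41,62] → .
  covered (10 px):
    . . . . . . . . . . . .
    . . . . . . . . . . . .
    . . . . . . . . . . . .
    . . . . . . . . . . . .
    . . . . . . X X . . . .
    . . . . . X X X X . . .
    . . . . . . . X X X . .
    . . . . . . . . . . X .
    . . . . . . . . . . . .
    . . . . . . . . . . . .
    . . . . . . . . . . . .
    . . . . . . . . . . . .

Result: 55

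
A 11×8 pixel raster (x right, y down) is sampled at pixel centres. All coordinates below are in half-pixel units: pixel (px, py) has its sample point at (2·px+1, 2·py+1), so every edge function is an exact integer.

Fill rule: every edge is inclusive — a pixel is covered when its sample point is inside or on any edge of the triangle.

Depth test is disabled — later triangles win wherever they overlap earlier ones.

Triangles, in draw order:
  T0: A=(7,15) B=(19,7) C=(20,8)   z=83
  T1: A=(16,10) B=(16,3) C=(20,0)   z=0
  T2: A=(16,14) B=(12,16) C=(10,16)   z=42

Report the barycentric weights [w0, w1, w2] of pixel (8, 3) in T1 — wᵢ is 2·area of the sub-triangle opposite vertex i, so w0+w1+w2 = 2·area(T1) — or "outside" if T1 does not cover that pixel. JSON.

T0:
  2·area = 20
  edge (7, 15)→(19, 7): d=(12,-8) inclusive
  edge (19, 7)→(20, 8): d=(1,1) inclusive
  edge (20, 8)→(7, 15): d=(-13,7) inclusive
    (6,0)@(13, 1): e=[-120,0,140] → ·  [on edge]
    (7,1)@(15, 3): e=[-80,0,100] → ·  [on edge]
    (8,2)@(17, 5): e=[-40,0,60] → ·  [on edge]
    (9,3)@(19, 7): e=[0,0,20] → #  [on edge]
    (10,3)@(21, 7): e=[16,-2,6] → ·
    (8,4)@(17, 9): e=[8,4,8] → #
    (9,4)@(19, 9): e=[24,2,-6] → ·
    (10,4)@(21, 9): e=[40,0,-20] → ·  [on edge]
    (6,5)@(13, 11): e=[0,10,10] → #  [on edge]
    (7,5)@(15, 11): e=[16,8,-4] → ·
    (8,5)@(17, 11): e=[32,6,-18] → ·
    (6,6)@(13, 13): e=[24,12,-16] → ·
    (3,7)@(7, 15): e=[0,20,0] → #  [on edge]
  covered (4 px):
    · · · · · · · · · · ·
    · · · · · · · · · · ·
    · · · · · · · · · · ·
    · · · · · · · · · # ·
    · · · · · · · · # · ·
    · · · · · · # · · · ·
    · · · · · · · · · · ·
    · · · # · · · · · · ·
T1:
  2·area = 28
  edge (16, 10)→(16, 3): d=(0,-7) inclusive
  edge (16, 3)→(20, 0): d=(4,-3) inclusive
  edge (20, 0)→(16, 10): d=(-4,10) inclusive
    (9,0)@(19, 1): e=[21,1,6] → #
    (10,0)@(21, 1): e=[35,7,-14] → ·
    (8,1)@(17, 3): e=[7,3,18] → #
    (9,1)@(19, 3): e=[21,9,-2] → ·
    (8,2)@(17, 5): e=[7,11,10] → #
    (9,2)@(19, 5): e=[21,17,-10] → ·
    (8,3)@(17, 7): e=[7,19,2] → #
    (9,3)@(19, 7): e=[21,25,-18] → ·
    (8,4)@(17, 9): e=[7,27,-6] → ·
  covered (4 px):
    · · · · · · · · · # ·
    · · · · · · · · # · ·
    · · · · · · · · # · ·
    · · · · · · · · # · ·
    · · · · · · · · · · ·
    · · · · · · · · · · ·
    · · · · · · · · · · ·
    · · · · · · · · · · ·
T2:
  2·area = 4
  edge (16, 14)→(12, 16): d=(-4,2) inclusive
  edge (12, 16)→(10, 16): d=(-2,0) inclusive
  edge (10, 16)→(16, 14): d=(6,-2) inclusive
    (9,6)@(19, 13): e=[-2,6,0] → ·  [on edge]
    (6,7)@(13, 15): e=[2,2,0] → #  [on edge]
    (7,7)@(15, 15): e=[-2,2,4] → ·
  covered (1 px):
    · · · · · · · · · · ·
    · · · · · · · · · · ·
    · · · · · · · · · · ·
    · · · · · · · · · · ·
    · · · · · · · · · · ·
    · · · · · · · · · · ·
    · · · · · · · · · · ·
    · · · · · · # · · · ·

Final: [19,2,7]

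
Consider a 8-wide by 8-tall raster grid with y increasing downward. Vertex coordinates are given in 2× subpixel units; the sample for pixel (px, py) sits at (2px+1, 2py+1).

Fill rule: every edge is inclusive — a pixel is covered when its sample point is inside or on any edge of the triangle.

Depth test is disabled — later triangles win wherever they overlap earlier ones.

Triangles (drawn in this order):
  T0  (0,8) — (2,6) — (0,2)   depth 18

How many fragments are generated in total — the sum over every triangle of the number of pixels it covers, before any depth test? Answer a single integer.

T0:
  2·area = 12  (B↔C swapped to make it positive)
  edge (0, 8)→(0, 2): d=(0,-6) inclusive
  edge (0, 2)→(2, 6): d=(2,4) inclusive
  edge (2, 6)→(0, 8): d=(-2,2) inclusive
    (3,0)@(7, 1): e=[42,-30,0] → ·  [on edge]
    (2,1)@(5, 3): e=[30,-18,0] → ·  [on edge]
    (0,2)@(1, 5): e=[6,2,4] → #
    (1,2)@(3, 5): e=[18,-6,0] → ·  [on edge]
    (0,3)@(1, 7): e=[6,6,0] → #  [on edge]
    (1,3)@(3, 7): e=[18,-2,-4] → ·
    (0,4)@(1, 9): e=[6,10,-4] → ·
  covered (2 px):
    · · · · · · · ·
    · · · · · · · ·
    # · · · · · · ·
    # · · · · · · ·
    · · · · · · · ·
    · · · · · · · ·
    · · · · · · · ·
    · · · · · · · ·

Result: 2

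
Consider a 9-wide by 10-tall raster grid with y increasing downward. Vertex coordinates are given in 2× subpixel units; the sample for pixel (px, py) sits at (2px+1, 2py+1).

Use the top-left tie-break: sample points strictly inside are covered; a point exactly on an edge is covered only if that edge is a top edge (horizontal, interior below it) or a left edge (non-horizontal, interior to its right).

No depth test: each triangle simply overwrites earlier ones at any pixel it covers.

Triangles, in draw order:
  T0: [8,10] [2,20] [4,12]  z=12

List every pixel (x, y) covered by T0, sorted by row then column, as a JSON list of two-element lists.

T0:
  2·area = 28
  edge (8, 10)→(2, 20): d=(-6,10) right/bottom  bias=-1
  edge (2, 20)→(4, 12): d=(2,-8) top-left  bias=+0
  edge (4, 12)→(8, 10): d=(4,-2) top-left  bias=+0
    (5,2)@(11, 5): e=[0,42,-14] → .  [on edge]
    (3,5)@(7, 11): e=[4,22,2] → X
    (4,5)@(9, 11): e=[-16,38,6] → .
    (2,6)@(5, 13): e=[12,10,6] → X
    (3,6)@(7, 13): e=[-8,26,10] → .
    (2,7)@(5, 15): e=[0,14,14] → .  [on edge]
    (1,8)@(3, 17): e=[8,2,18] → X
    (2,8)@(5, 17): e=[-12,18,22] → .
    (1,9)@(3, 19): e=[-4,6,26] → .
  covered (3 px):
    . . . . . . . . .
    . . . . . . . . .
    . . . . . . . . .
    . . . . . . . . .
    . . . . . . . . .
    . . . X . . . . .
    . . X . . . . . .
    . . . . . . . . .
    . X . . . . . . .
    . . . . . . . . .

Answer: [[3,5],[2,6],[1,8]]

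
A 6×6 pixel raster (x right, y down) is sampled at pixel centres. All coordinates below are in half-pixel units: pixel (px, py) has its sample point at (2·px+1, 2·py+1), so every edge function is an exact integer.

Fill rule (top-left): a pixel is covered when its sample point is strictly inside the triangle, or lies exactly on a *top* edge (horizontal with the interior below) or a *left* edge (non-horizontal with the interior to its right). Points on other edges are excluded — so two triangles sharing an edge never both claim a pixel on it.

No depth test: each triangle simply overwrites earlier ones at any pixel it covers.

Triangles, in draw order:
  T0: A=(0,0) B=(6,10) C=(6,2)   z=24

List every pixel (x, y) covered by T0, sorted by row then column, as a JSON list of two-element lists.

T0:
  2·area = 48  (B↔C swapped to make it positive)
  edge (0, 0)→(6, 2): d=(6,2) right/bottom  bias=-1
  edge (6, 2)→(6, 10): d=(0,8) right/bottom  bias=-1
  edge (6, 10)→(0, 0): d=(-6,-10) top-left  bias=+0
    (0,0)@(1, 1): e=[4,40,4] → X
    (1,0)@(3, 1): e=[0,24,24] → .  [on edge]
    (0,1)@(1, 3): e=[16,40,-8] → .
    (1,1)@(3, 3): e=[12,24,12] → X
    (2,1)@(5, 3): e=[8,8,32] → X
    (3,1)@(7, 3): e=[4,-8,52] → .
    (4,1)@(9, 3): e=[0,-24,72] → .  [on edge]
    (1,2)@(3, 5): e=[24,24,0] → X  [on edge]
    (3,2)@(7, 5): e=[16,-8,40] → .
    (1,3)@(3, 7): e=[36,24,-12] → .
    (2,3)@(5, 7): e=[32,8,8] → X
    (3,3)@(7, 7): e=[28,-8,28] → .
  covered (6 px):
    X . . . . .
    . X X . . .
    . X X . . .
    . . X . . .
    . . . . . .
    . . . . . .

Final: [[0,0],[1,1],[2,1],[1,2],[2,2],[2,3]]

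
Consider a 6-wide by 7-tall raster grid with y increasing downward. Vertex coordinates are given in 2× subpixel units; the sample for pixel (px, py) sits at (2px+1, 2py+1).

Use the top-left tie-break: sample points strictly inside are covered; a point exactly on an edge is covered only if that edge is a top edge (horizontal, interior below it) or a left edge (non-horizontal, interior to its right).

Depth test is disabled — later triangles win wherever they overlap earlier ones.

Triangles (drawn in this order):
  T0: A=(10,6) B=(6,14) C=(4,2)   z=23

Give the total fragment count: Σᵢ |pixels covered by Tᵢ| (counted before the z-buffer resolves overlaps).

T0:
  2·area = 64
  edge (10, 6)→(6, 14): d=(-4,8) right/bottom  bias=-1
  edge (6, 14)→(4, 2): d=(-2,-12) top-left  bias=+0
  edge (4, 2)→(10, 6): d=(6,4) right/bottom  bias=-1
    (2,1)@(5, 3): e=[52,10,2] → X
    (3,1)@(7, 3): e=[36,34,-6] → .
    (2,2)@(5, 5): e=[44,6,14] → X
    (3,2)@(7, 5): e=[28,30,6] → X
    (4,2)@(9, 5): e=[12,54,-2] → .
    (2,3)@(5, 7): e=[36,2,26] → X
    (4,3)@(9, 7): e=[4,50,10] → X
    (5,3)@(11, 7): e=[-12,74,2] → .
    (2,4)@(5, 9): e=[28,-2,38] → .
    (3,4)@(7, 9): e=[12,22,30] → X
    (4,4)@(9, 9): e=[-4,46,22] → .
    (3,5)@(7, 11): e=[4,18,42] → X
  covered (8 px):
    . . . . . .
    . . X . . .
    . . X X . .
    . . X X X .
    . . . X . .
    . . . X . .
    . . . . . .

Answer: 8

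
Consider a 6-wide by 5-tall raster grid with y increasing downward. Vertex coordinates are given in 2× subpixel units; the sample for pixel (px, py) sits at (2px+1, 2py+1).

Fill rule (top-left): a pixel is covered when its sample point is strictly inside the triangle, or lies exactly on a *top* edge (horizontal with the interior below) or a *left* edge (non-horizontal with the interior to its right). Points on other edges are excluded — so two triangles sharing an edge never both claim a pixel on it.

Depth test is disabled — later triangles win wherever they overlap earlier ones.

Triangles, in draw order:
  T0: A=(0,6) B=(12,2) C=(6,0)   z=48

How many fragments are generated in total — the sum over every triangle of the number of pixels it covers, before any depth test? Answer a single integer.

T0:
  2·area = 48  (B↔C swapped to make it positive)
  edge (0, 6)→(6, 0): d=(6,-6) top-left  bias=+0
  edge (6, 0)→(12, 2): d=(6,2) right/bottom  bias=-1
  edge (12, 2)→(0, 6): d=(-12,4) right/bottom  bias=-1
    (2,0)@(5, 1): e=[0,8,40] → █  [on edge]
    (3,0)@(7, 1): e=[12,4,32] → █
    (4,0)@(9, 1): e=[24,0,24] → ·  [on edge]
    (1,1)@(3, 3): e=[0,24,24] → █  [on edge]
    (4,1)@(9, 3): e=[36,12,0] → ·  [on edge]
    (0,2)@(1, 5): e=[0,40,8] → █  [on edge]
    (1,2)@(3, 5): e=[12,36,0] → ·  [on edge]
    (2,2)@(5, 5): e=[24,32,-8] → ·
    (3,2)@(7, 5): e=[36,28,-16] → ·
    (0,3)@(1, 7): e=[12,52,-16] → ·
  covered (6 px):
    · · █ █ · ·
    · █ █ █ · ·
    █ · · · · ·
    · · · · · ·
    · · · · · ·

Final: 6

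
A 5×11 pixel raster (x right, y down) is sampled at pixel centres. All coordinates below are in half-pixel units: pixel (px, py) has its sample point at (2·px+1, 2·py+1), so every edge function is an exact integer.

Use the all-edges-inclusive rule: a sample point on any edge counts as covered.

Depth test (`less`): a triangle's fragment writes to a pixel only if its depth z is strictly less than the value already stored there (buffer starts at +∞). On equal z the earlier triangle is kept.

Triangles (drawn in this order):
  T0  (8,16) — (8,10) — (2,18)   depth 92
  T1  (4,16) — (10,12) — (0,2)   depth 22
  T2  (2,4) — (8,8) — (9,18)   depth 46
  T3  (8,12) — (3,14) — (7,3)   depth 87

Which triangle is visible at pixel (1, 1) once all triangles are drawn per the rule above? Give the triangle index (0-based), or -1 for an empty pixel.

T0:
  2·area = 36  (B↔C swapped to make it positive)
  edge (8, 16)→(2, 18): d=(-6,2) inclusive
  edge (2, 18)→(8, 10): d=(6,-8) inclusive
  edge (8, 10)→(8, 16): d=(0,6) inclusive
    (3,6)@(7, 13): e=[20,10,6] → #
    (4,6)@(9, 13): e=[16,26,-6] → ·
    (2,7)@(5, 15): e=[12,6,18] → #
    (4,7)@(9, 15): e=[4,38,-6] → ·
    (1,8)@(3, 17): e=[4,2,30] → #
    (2,8)@(5, 17): e=[0,18,18] → #  [on edge]
    (3,8)@(7, 17): e=[-4,34,6] → ·
    (1,9)@(3, 19): e=[-8,14,30] → ·
    (2,9)@(5, 19): e=[-12,30,18] → ·
  covered (5 px):
    · · · · ·
    · · · · ·
    · · · · ·
    · · · · ·
    · · · · ·
    · · · · ·
    · · · # ·
    · · # # ·
    · # # · ·
    · · · · ·
    · · · · ·
T1:
  2·area = 100  (B↔C swapped to make it positive)
  edge (4, 16)→(0, 2): d=(-4,-14) inclusive
  edge (0, 2)→(10, 12): d=(10,10) inclusive
  edge (10, 12)→(4, 16): d=(-6,4) inclusive
    (0,1)@(1, 3): e=[10,0,90] → #  [on edge]
    (1,1)@(3, 3): e=[38,-20,82] → ·
    (0,2)@(1, 5): e=[2,20,78] → #
    (1,2)@(3, 5): e=[30,0,70] → #  [on edge]
    (2,2)@(5, 5): e=[58,-20,62] → ·
    (0,3)@(1, 7): e=[-6,40,66] → ·
    (1,3)@(3, 7): e=[22,20,58] → #
    (2,3)@(5, 7): e=[50,0,50] → #  [on edge]
    (3,3)@(7, 7): e=[78,-20,42] → ·
    (1,4)@(3, 9): e=[14,40,46] → #
    (3,4)@(7, 9): e=[70,0,30] → #  [on edge]
    (4,4)@(9, 9): e=[98,-20,22] → ·
    (4,5)@(9, 11): e=[90,0,10] → #  [on edge]
  covered (15 px):
    · · · · ·
    # · · · ·
    # # · · ·
    · # # · ·
    · # # # ·
    · # # # #
    · · # # ·
    · · # · ·
    · · · · ·
    · · · · ·
    · · · · ·
T2:
  2·area = 56
  edge (2, 4)→(8, 8): d=(6,4) inclusive
  edge (8, 8)→(9, 18): d=(1,10) inclusive
  edge (9, 18)→(2, 4): d=(-7,-14) inclusive
    (1,2)@(3, 5): e=[2,47,7] → #
    (2,2)@(5, 5): e=[-6,27,35] → ·
    (1,3)@(3, 7): e=[14,49,-7] → ·
    (2,3)@(5, 7): e=[6,29,21] → #
    (3,3)@(7, 7): e=[-2,9,49] → ·
    (2,4)@(5, 9): e=[18,31,7] → #
    (3,4)@(7, 9): e=[10,11,35] → #
    (4,4)@(9, 9): e=[2,-9,63] → ·
    (2,5)@(5, 11): e=[30,33,-7] → ·
    (3,5)@(7, 11): e=[22,13,21] → #
    (4,5)@(9, 11): e=[14,-7,49] → ·
    (3,6)@(7, 13): e=[34,15,7] → #
  covered (6 px):
    · · · · ·
    · · · · ·
    · # · · ·
    · · # · ·
    · · # # ·
    · · · # ·
    · · · # ·
    · · · · ·
    · · · · ·
    · · · · ·
    · · · · ·
T3:
  2·area = 47
  edge (8, 12)→(3, 14): d=(-5,2) inclusive
  edge (3, 14)→(7, 3): d=(4,-11) inclusive
  edge (7, 3)→(8, 12): d=(1,9) inclusive
    (3,1)@(7, 3): e=[47,0,0] → #  [on edge]
    (4,1)@(9, 3): e=[43,22,-18] → ·
    (3,2)@(7, 5): e=[37,8,2] → #
    (4,2)@(9, 5): e=[33,30,-16] → ·
    (3,3)@(7, 7): e=[27,16,4] → #
    (4,3)@(9, 7): e=[23,38,-14] → ·
    (2,4)@(5, 9): e=[21,2,24] → #
    (4,4)@(9, 9): e=[13,46,-12] → ·
    (2,5)@(5, 11): e=[11,10,26] → #
    (4,5)@(9, 11): e=[3,54,-10] → ·
    (2,6)@(5, 13): e=[1,18,28] → #
    (3,6)@(7, 13): e=[-3,40,10] → ·
    (4,10)@(9, 21): e=[-47,94,0] → ·  [on edge]
  covered (8 px):
    · · · · ·
    · · · # ·
    · · · # ·
    · · · # ·
    · · # # ·
    · · # # ·
    · · # · ·
    · · · · ·
    · · · · ·
    · · · · ·
    · · · · ·

Z-buffer (winner per pixel, '.' = empty):
  . . . . .
  1 . . 3 .
  1 1 . 3 .
  . 1 1 3 .
  . 1 1 1 .
  . 1 1 1 1
  . . 1 1 .
  . . 1 0 .
  . 0 0 . .
  . . . . .
  . . . . .

Answer: -1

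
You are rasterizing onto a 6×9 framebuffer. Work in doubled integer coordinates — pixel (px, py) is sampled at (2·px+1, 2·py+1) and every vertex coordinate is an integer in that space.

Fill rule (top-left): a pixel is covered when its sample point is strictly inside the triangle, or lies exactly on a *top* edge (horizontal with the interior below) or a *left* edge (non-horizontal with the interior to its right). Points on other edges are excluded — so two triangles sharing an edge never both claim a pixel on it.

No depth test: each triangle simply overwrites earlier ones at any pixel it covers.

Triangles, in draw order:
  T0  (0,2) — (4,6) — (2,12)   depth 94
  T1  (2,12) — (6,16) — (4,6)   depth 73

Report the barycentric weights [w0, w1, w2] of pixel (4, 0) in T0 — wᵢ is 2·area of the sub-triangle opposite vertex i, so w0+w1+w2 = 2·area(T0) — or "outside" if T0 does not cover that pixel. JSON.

T0:
  2·area = 32
  edge (0, 2)→(4, 6): d=(4,4) right/bottom  bias=-1
  edge (4, 6)→(2, 12): d=(-2,6) right/bottom  bias=-1
  edge (2, 12)→(0, 2): d=(-2,-10) top-left  bias=+0
    (0,1)@(1, 3): e=[0,24,8] → ·  [on edge]
    (2,1)@(5, 3): e=[-16,0,48] → ·  [on edge]
    (0,2)@(1, 5): e=[8,20,4] → █
    (1,2)@(3, 5): e=[0,8,24] → ·  [on edge]
    (0,3)@(1, 7): e=[16,16,0] → █  [on edge]
    (1,3)@(3, 7): e=[8,4,20] → █
    (2,3)@(5, 7): e=[0,-8,40] → ·  [on edge]
    (0,4)@(1, 9): e=[24,12,-4] → ·
    (1,4)@(3, 9): e=[16,0,16] → ·  [on edge]
    (3,4)@(7, 9): e=[0,-24,56] → ·  [on edge]
    (4,5)@(9, 11): e=[0,-40,72] → ·  [on edge]
    (5,6)@(11, 13): e=[0,-56,88] → ·  [on edge]
    (0,7)@(1, 15): e=[48,0,-16] → ·  [on edge]
    (1,8)@(3, 17): e=[48,-16,0] → ·  [on edge]
  covered (3 px):
    · · · · · ·
    · · · · · ·
    █ · · · · ·
    █ █ · · · ·
    · · · · · ·
    · · · · · ·
    · · · · · ·
    · · · · · ·
    · · · · · ·
T1:
  2·area = 32  (B↔C swapped to make it positive)
  edge (2, 12)→(4, 6): d=(2,-6) top-left  bias=+0
  edge (4, 6)→(6, 16): d=(2,10) right/bottom  bias=-1
  edge (6, 16)→(2, 12): d=(-4,-4) top-left  bias=+0
    (1,0)@(3, 1): e=[-16,0,48] → ·  [on edge]
    (2,1)@(5, 3): e=[0,-16,48] → ·  [on edge]
    (1,4)@(3, 9): e=[0,16,16] → █  [on edge]
    (2,4)@(5, 9): e=[12,-4,24] → ·
    (0,5)@(1, 11): e=[-8,40,0] → ·  [on edge]
    (1,5)@(3, 11): e=[4,20,8] → █
    (2,5)@(5, 11): e=[16,0,16] → ·  [on edge]
    (1,6)@(3, 13): e=[8,24,0] → █  [on edge]
    (2,6)@(5, 13): e=[20,4,8] → █
    (3,6)@(7, 13): e=[32,-16,16] → ·
    (0,7)@(1, 15): e=[0,48,-16] → ·  [on edge]
    (1,7)@(3, 15): e=[12,28,-8] → ·
    (2,7)@(5, 15): e=[24,8,0] → █  [on edge]
    (3,8)@(7, 17): e=[40,-8,0] → ·  [on edge]
  covered (5 px):
    · · · · · ·
    · · · · · ·
    · · · · · ·
    · · · · · ·
    · █ · · · ·
    · █ · · · ·
    · █ █ · · ·
    · · █ · · ·
    · · · · · ·

Result: "outside"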